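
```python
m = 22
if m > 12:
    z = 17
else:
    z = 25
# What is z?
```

Trace:
`m = 22` → m = 22
`if m > 12: ...` → m > 12 is True → z = 17
So z = 17

Answer: 17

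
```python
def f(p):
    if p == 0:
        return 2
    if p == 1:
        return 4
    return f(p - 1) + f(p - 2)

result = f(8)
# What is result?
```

Build up from base cases: f(0)=2, f(1)=4, f(2)=6, f(3)=10, f(4)=16, f(5)=26, f(6)=42, ..., f(8)=110

Answer: 110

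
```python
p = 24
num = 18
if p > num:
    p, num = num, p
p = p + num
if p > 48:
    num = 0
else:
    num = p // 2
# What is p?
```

Trace:
`p = 24` → p = 24
`num = 18` → num = 18
`if p > num: ...` → p > num is True → p = 18; num = 24
`p = p + num` → p = 42
`if p > 48: ...` → p > 48 is False, take else branch → num = 21
So p = 42

Answer: 42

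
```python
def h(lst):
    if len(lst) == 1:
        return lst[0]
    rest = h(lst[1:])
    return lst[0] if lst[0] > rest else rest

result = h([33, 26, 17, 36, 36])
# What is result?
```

Recursive max over [33, 26, 17, 36, 36] = 36

Answer: 36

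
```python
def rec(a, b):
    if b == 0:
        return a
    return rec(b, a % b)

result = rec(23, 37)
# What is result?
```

rec(23, 37) -> rec(37, 23) -> rec(23, 14) -> rec(14, 9) -> rec(9, 5) -> rec(5, 4) -> rec(4, 1) -> rec(1, 0) -> 1

Answer: 1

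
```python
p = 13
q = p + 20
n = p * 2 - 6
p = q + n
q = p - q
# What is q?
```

Trace:
`p = 13` → p = 13
`q = p + 20` → q = 33
`n = p * 2 - 6` → n = 20
`p = q + n` → p = 53
`q = p - q` → q = 20
So q = 20

Answer: 20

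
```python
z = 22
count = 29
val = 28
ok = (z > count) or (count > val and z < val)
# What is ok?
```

Trace:
`z = 22` → z = 22
`count = 29` → count = 29
`val = 28` → val = 28
`ok = (z > count) or (count > val and z < val)` → ok = True
So ok = True

Answer: True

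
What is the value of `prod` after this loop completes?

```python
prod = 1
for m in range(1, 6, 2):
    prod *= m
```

Product of 1, 3, 5, ... up to 5
`prod` takes the values: 1 → 3 → 15

Answer: 15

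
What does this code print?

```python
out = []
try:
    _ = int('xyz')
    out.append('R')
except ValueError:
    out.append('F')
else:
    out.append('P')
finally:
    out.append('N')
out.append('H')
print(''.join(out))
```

Execution trace: 'F' (except ValueError) → 'N' (finally) → 'H' (after the try/except). Output: FNH

Answer: FNH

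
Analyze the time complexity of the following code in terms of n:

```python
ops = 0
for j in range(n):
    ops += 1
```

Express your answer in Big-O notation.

Each loop level contributes: n. Multiplying the contributions gives O(n).

Answer: O(n)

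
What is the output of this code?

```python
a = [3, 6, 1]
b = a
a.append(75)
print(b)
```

Key concept: basic list aliasing.
Step by step:
`a = [3, 6, 1]` → a = [3, 6, 1]
`b = a` → b = [3, 6, 1] (same object as a)
`a.append(75)` → a = [3, 6, 1, 75] (same object as b); b = [3, 6, 1, 75] (same object as a)
`print(b)` → prints [3, 6, 1, 75]

Answer: [3, 6, 1, 75]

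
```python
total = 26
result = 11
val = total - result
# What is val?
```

Trace:
`total = 26` → total = 26
`result = 11` → result = 11
`val = total - result` → val = 15
So val = 15

Answer: 15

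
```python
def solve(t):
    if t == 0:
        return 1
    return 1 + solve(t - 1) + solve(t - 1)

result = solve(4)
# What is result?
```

solve(t) = 1 + 2·solve(t-1), solve(0)=1. Closed form: (1+1)·2^4 - 1 = 31.

Answer: 31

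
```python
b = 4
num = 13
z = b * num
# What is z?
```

Trace:
`b = 4` → b = 4
`num = 13` → num = 13
`z = b * num` → z = 52
So z = 52

Answer: 52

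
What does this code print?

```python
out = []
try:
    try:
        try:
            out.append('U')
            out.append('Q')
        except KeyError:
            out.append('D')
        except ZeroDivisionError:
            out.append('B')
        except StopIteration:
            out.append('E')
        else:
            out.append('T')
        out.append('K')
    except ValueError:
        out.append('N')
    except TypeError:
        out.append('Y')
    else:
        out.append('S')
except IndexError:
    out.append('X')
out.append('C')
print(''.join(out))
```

Execution trace: 'U' (inner try body) → 'Q' (inner try body, no exception) → 'T' (inner else) → 'K' (try body, no exception) → 'S' (else) → 'C' (after the try/except). Output: UQTKSC

Answer: UQTKSC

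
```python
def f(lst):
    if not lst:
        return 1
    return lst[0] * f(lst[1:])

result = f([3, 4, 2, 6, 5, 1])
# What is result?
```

Product over [3, 4, 2, 6, 5, 1] = 3 * 4 * 2 * 6 * 5 * 1 = 720

Answer: 720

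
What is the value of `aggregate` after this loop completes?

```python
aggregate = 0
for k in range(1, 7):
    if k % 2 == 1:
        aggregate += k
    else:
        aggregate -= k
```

Add odd, subtract even
`aggregate` takes the values: 0 → 1 → -1 → 2 → -2 → 3 → -3

Answer: -3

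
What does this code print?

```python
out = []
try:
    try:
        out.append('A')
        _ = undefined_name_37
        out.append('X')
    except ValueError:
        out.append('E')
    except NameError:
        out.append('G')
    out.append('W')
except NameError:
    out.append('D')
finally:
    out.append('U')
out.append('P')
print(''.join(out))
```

Execution trace: 'A' (inner try body) → 'G' (inner except NameError) → 'W' (try body, no exception) → 'U' (finally) → 'P' (after the try/except). Output: AGWUP

Answer: AGWUP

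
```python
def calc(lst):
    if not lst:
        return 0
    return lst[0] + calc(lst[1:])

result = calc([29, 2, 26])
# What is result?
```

29 + 2 + 26 + 0 = 57

Answer: 57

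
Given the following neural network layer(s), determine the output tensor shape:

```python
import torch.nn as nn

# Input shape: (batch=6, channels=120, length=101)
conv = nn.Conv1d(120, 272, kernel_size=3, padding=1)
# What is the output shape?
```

Input: (6, 120, 101) -> Output: (6, 272, 101)

Answer: (6, 272, 101)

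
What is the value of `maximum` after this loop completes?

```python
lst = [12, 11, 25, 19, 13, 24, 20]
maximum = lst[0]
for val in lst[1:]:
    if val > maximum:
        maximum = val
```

Maximum of [12, 11, 25, 19, 13, 24, 20]
`maximum` takes the values: 12 → 25

Answer: 25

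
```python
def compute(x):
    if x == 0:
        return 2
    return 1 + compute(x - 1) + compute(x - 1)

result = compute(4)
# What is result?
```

compute(x) = 1 + 2·compute(x-1), compute(0)=2. Closed form: (2+1)·2^4 - 1 = 47.

Answer: 47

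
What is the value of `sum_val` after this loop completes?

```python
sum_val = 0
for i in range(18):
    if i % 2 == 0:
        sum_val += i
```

Sum of even numbers 0 to 17
`sum_val` takes the values: 0 → 2 → 6 → 12 → 20 → 30 → 42 → 56 → 72

Answer: 72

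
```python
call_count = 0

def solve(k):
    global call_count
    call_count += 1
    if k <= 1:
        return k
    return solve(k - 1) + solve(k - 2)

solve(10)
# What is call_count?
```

Calls(k) = 1 + Calls(k-1) + Calls(k-2); Calls(0)=Calls(1)=1. For k=10 this gives 177.

Answer: 177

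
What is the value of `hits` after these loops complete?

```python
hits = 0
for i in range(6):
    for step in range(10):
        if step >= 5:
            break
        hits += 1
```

Inner breaks at 5, outer runs 6 times
`hits` takes the values: 0 → 1 → 2 → 3 → 4 → 5 → 6 → 7 → 8 → 9 → 10 → 11 → 12 → 13 → 14 → 15 → 16 → 17 → 18 → 19 → 20 → 21 → 22 → 23 → 24 → 25 → 26 → 27 → 28 → 29 → 30

Answer: 30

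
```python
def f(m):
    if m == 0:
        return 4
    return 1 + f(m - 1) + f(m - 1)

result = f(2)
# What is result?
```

f(m) = 1 + 2·f(m-1), f(0)=4. Closed form: (4+1)·2^2 - 1 = 19.

Answer: 19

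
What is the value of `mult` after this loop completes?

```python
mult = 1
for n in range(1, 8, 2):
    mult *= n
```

Product of 1, 3, 5, ... up to 7
`mult` takes the values: 1 → 3 → 15 → 105

Answer: 105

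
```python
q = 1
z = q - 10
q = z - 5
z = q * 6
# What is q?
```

Trace:
`q = 1` → q = 1
`z = q - 10` → z = -9
`q = z - 5` → q = -14
`z = q * 6` → z = -84
So q = -14

Answer: -14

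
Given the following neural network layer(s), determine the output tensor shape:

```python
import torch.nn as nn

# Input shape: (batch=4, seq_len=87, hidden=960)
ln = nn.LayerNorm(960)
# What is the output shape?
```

Input: (4, 87, 960) -> Output: (4, 87, 960)

Answer: (4, 87, 960)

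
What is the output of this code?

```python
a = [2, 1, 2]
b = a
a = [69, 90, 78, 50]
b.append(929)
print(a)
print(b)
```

Key concept: rebinding vs mutation: a is rebound to a new list, b still points at the original.
Step by step:
`a = [2, 1, 2]` → a = [2, 1, 2]
`b = a` → b = [2, 1, 2] (same object as a)
`a = [69, 90, 78, 50]` → a = [69, 90, 78, 50]
`b.append(929)` → b = [2, 1, 2, 929]
`print(a)` → prints [69, 90, 78, 50]
`print(b)` → prints [2, 1, 2, 929]

Answer:
[69, 90, 78, 50]
[2, 1, 2, 929]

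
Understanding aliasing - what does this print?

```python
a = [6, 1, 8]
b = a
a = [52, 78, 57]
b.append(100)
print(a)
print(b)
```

Key concept: rebinding vs mutation: a is rebound to a new list, b still points at the original.
Step by step:
`a = [6, 1, 8]` → a = [6, 1, 8]
`b = a` → b = [6, 1, 8] (same object as a)
`a = [52, 78, 57]` → a = [52, 78, 57]
`b.append(100)` → b = [6, 1, 8, 100]
`print(a)` → prints [52, 78, 57]
`print(b)` → prints [6, 1, 8, 100]

Answer:
[52, 78, 57]
[6, 1, 8, 100]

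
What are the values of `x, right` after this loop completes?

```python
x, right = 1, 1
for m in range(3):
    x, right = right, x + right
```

Fibonacci: after 3 iterations
`x, right` takes the values: (1, 1) → (1, 2) → (2, 3) → (3, 5)

Answer: 3, 5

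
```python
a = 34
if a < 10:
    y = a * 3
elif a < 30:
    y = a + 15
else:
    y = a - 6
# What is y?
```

Trace:
`a = 34` → a = 34
`if a < 10: ...` → a < 10 is False, a < 30 is False, take else branch → y = 28
So y = 28

Answer: 28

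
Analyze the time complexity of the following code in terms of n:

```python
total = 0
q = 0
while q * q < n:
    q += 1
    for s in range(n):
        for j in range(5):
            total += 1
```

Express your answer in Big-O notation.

Each loop level contributes: √n × n × 1. Multiplying the contributions gives O(n√n).

Answer: O(n√n)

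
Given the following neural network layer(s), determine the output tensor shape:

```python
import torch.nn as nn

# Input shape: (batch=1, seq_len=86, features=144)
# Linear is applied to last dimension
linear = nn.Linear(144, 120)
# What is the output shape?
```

Input: (1, 86, 144) -> Output: (1, 86, 120)

Answer: (1, 86, 120)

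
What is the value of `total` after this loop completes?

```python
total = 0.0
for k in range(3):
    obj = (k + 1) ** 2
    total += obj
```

Sum of squared losses 1² + 2² + ... + 3²
`total` takes the values: 0.0 → 1.0 → 5.0 → 14.0

Answer: 14.0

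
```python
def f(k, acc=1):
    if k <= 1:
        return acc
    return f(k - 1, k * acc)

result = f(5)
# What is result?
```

Accumulator trace (n, acc): (5, 1) -> (4, 5) -> (3, 20) -> (2, 60) -> (1, 120) -> return 120

Answer: 120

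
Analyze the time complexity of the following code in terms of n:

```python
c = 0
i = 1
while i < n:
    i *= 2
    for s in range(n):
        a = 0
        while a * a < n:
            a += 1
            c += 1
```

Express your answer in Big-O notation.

Each loop level contributes: log n × n × √n. Multiplying the contributions gives O(n√n log n).

Answer: O(n√n log n)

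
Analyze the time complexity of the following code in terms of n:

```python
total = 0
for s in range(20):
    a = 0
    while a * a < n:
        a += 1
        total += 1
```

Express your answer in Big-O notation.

Each loop level contributes: 1 × √n. Multiplying the contributions gives O(√n).

Answer: O(√n)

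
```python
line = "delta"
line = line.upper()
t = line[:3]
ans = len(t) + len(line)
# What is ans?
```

Trace:
`line = "delta"` → line = 'delta'
`line = line.upper()` → line = 'DELTA'
`t = line[:3]` → t = 'DEL'
`ans = len(t) + len(line)` → ans = 8
So ans = 8

Answer: 8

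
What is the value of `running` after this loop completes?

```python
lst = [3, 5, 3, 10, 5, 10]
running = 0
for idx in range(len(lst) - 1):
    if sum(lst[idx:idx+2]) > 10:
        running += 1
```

Count windows with sum > 10
`running` takes the values: 0 → 1 → 2 → 3

Answer: 3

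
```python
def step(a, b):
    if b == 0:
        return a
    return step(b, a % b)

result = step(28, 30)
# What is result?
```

step(28, 30) -> step(30, 28) -> step(28, 2) -> step(2, 0) -> 2

Answer: 2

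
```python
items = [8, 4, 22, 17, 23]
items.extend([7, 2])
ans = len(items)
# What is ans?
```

Trace:
`items = [8, 4, 22, 17, 23]` → items = [8, 4, 22, 17, 23]
`items.extend([7, 2])` → items = [8, 4, 22, 17, 23, 7, 2]
`ans = len(items)` → ans = 7
So ans = 7

Answer: 7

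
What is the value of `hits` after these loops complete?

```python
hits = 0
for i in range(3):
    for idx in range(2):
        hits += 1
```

3 * 2 = 6
`hits` takes the values: 0 → 1 → 2 → 3 → 4 → 5 → 6

Answer: 6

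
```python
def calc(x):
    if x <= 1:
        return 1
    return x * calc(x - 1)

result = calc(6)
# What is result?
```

calc(6) = 6 * 5 * 4 * 3 * 2 * 1 = 720

Answer: 720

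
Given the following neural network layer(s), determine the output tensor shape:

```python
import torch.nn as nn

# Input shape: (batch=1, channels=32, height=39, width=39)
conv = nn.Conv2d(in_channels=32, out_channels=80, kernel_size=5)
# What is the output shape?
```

Input: (1, 32, 39, 39) -> Output: (1, 80, 35, 35)

Answer: (1, 80, 35, 35)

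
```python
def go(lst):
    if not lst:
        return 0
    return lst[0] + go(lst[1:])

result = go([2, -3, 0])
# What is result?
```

2 + (-3) + 0 + 0 = -1

Answer: -1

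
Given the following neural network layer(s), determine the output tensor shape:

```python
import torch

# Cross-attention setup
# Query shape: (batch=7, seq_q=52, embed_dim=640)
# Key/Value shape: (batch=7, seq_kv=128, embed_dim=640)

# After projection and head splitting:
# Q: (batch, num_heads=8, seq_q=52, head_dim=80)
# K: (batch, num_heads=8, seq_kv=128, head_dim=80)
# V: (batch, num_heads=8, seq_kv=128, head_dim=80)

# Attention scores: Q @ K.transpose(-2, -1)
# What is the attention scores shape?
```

Input: (7, 52, 640) -> Output: (7, 8, 52, 128)

Answer: (7, 8, 52, 128)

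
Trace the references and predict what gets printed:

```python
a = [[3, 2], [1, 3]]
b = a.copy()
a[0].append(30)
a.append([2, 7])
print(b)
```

Key concept: shallow copy with nested lists.
Step by step:
`a = [[3, 2], [1, 3]]` → a = [[3, 2], [1, 3]]
`b = a.copy()` → b = [[3, 2], [1, 3]]
`a[0].append(30)` → a = [[3, 2, 30], [1, 3]]; b = [[3, 2, 30], [1, 3]]
`a.append([2, 7])` → a = [[3, 2, 30], [1, 3], [2, 7]]
`print(b)` → prints [[3, 2, 30], [1, 3]]

Answer: [[3, 2, 30], [1, 3]]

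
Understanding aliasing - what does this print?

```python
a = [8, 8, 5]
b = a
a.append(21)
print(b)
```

Key concept: basic list aliasing.
Step by step:
`a = [8, 8, 5]` → a = [8, 8, 5]
`b = a` → b = [8, 8, 5] (same object as a)
`a.append(21)` → a = [8, 8, 5, 21] (same object as b); b = [8, 8, 5, 21] (same object as a)
`print(b)` → prints [8, 8, 5, 21]

Answer: [8, 8, 5, 21]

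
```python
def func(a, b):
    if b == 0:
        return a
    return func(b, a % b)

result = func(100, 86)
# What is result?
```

func(100, 86) -> func(86, 14) -> func(14, 2) -> func(2, 0) -> 2

Answer: 2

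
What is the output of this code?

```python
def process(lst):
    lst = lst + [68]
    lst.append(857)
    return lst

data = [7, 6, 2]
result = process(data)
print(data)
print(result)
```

Key concept: rebinding parameter vs mutation.
Step by step:
`data = [7, 6, 2]` → data = [7, 6, 2]
`result = process(data)` → result = [7, 6, 2, 68, 857]
`print(data)` → prints [7, 6, 2]
`print(result)` → prints [7, 6, 2, 68, 857]

Answer:
[7, 6, 2]
[7, 6, 2, 68, 857]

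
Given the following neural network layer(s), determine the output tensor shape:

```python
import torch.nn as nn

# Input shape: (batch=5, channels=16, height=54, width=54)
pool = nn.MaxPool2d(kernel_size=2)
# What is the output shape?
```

Input: (5, 16, 54, 54) -> Output: (5, 16, 27, 27)

Answer: (5, 16, 27, 27)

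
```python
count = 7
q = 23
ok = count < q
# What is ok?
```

Trace:
`count = 7` → count = 7
`q = 23` → q = 23
`ok = count < q` → ok = True
So ok = True

Answer: True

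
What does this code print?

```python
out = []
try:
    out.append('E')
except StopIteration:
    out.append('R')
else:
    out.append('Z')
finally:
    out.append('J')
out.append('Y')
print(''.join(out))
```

Execution trace: 'E' (try body, no exception) → 'Z' (else) → 'J' (finally) → 'Y' (after the try/except). Output: EZJY

Answer: EZJY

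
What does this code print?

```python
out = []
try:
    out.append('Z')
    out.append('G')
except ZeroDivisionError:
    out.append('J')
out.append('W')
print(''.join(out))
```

Execution trace: 'Z' (try body) → 'G' (try body, no exception) → 'W' (after the try/except). Output: ZGW

Answer: ZGW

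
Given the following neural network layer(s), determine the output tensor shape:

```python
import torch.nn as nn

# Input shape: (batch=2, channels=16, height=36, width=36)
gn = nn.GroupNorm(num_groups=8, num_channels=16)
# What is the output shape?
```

Input: (2, 16, 36, 36) -> Output: (2, 16, 36, 36)

Answer: (2, 16, 36, 36)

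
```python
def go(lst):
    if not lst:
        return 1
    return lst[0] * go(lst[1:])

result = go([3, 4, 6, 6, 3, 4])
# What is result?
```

Product over [3, 4, 6, 6, 3, 4] = 3 * 4 * 6 * 6 * 3 * 4 = 5184

Answer: 5184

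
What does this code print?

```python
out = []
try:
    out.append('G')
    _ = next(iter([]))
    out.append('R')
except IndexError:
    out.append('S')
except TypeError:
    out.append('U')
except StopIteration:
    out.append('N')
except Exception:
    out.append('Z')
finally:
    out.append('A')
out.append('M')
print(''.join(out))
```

Execution trace: 'G' (try body) → 'N' (except StopIteration) → 'A' (finally) → 'M' (after the try/except). Output: GNAM

Answer: GNAM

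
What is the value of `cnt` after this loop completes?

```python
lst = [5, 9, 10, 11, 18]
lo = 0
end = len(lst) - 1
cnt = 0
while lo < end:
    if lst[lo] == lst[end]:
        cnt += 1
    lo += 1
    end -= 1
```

Count matching pairs from ends
`cnt` takes the values: 0

Answer: 0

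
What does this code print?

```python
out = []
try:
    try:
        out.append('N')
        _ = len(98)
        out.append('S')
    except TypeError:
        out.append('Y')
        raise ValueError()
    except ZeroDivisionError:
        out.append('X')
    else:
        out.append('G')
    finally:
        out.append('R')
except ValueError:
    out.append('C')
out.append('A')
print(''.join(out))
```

Execution trace: 'N' (inner try body) → 'Y' (inner except TypeError) → 'R' (inner finally) → 'C' (outer except ValueError) → 'A' (after the try/except). Output: NYRCA

Answer: NYRCA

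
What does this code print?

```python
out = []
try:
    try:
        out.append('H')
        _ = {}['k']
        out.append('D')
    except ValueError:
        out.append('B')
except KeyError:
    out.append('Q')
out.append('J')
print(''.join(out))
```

Execution trace: 'H' (inner try body) → 'Q' (outer except KeyError) → 'J' (after the try/except). Output: HQJ

Answer: HQJ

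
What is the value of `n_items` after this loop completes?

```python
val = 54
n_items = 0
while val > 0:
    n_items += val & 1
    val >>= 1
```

Count set bits in 54 (binary: 0b110110)
`n_items` takes the values: 0 → 1 → 2 → 3 → 4

Answer: 4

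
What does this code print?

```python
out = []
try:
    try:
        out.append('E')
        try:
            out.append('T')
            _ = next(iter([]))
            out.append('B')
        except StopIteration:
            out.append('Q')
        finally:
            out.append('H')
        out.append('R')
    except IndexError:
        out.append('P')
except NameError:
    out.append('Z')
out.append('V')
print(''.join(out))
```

Execution trace: 'E' (try body) → 'T' (inner try body) → 'Q' (inner except StopIteration) → 'H' (inner finally) → 'R' (try body, no exception) → 'V' (after the try/except). Output: ETQHRV

Answer: ETQHRV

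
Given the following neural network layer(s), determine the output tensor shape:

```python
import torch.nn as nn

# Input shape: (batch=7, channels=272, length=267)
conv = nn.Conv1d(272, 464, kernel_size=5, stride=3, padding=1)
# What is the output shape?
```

Input: (7, 272, 267) -> Output: (7, 464, 89)

Answer: (7, 464, 89)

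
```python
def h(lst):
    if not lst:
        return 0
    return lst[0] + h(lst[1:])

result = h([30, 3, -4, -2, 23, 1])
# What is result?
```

30 + 3 + (-4) + (-2) + 23 + 1 + 0 = 51

Answer: 51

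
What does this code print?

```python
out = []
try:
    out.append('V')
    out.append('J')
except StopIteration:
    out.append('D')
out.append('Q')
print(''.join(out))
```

Execution trace: 'V' (try body) → 'J' (try body, no exception) → 'Q' (after the try/except). Output: VJQ

Answer: VJQ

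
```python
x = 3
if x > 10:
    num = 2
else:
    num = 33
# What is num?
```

Trace:
`x = 3` → x = 3
`if x > 10: ...` → x > 10 is False, take else branch → num = 33
So num = 33

Answer: 33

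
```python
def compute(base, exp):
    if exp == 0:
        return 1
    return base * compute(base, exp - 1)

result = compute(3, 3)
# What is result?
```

compute(3, 3) = 3 * 3 * 3 = 27

Answer: 27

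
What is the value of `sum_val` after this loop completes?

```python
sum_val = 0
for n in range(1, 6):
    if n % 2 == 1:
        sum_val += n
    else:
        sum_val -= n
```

Add odd, subtract even
`sum_val` takes the values: 0 → 1 → -1 → 2 → -2 → 3

Answer: 3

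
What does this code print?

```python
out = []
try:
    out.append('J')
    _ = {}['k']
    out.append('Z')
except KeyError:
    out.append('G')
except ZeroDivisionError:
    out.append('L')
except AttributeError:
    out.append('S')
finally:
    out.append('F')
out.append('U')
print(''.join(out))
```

Execution trace: 'J' (try body) → 'G' (except KeyError) → 'F' (finally) → 'U' (after the try/except). Output: JGFU

Answer: JGFU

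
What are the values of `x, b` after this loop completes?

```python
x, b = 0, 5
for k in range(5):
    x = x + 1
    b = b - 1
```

x goes 0→5, b goes 5→0
`x, b` takes the values: (0, 5) → (1, 5) → (1, 4) → (2, 4) → (2, 3) → (3, 3) → (3, 2) → (4, 2) → (4, 1) → (5, 1) → (5, 0)

Answer: 5, 0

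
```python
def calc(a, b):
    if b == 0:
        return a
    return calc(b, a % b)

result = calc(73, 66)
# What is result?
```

calc(73, 66) -> calc(66, 7) -> calc(7, 3) -> calc(3, 1) -> calc(1, 0) -> 1

Answer: 1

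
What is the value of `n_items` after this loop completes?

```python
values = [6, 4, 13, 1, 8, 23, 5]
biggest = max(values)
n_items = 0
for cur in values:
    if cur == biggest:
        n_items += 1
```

Count of max value 23 in [6, 4, 13, 1, 8, 23, 5]
`n_items` takes the values: 0 → 1

Answer: 1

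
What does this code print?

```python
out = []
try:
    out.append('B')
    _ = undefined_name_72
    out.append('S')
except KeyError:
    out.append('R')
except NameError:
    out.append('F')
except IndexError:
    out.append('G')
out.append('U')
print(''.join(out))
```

Execution trace: 'B' (try body) → 'F' (except NameError) → 'U' (after the try/except). Output: BFU

Answer: BFU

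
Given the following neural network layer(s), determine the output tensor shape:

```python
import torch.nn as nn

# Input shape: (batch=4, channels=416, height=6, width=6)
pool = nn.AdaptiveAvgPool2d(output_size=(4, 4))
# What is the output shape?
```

Input: (4, 416, 6, 6) -> Output: (4, 416, 4, 4)

Answer: (4, 416, 4, 4)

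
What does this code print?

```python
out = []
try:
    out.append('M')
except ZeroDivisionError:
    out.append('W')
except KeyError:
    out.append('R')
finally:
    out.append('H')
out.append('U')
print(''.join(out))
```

Execution trace: 'M' (try body, no exception) → 'H' (finally) → 'U' (after the try/except). Output: MHU

Answer: MHU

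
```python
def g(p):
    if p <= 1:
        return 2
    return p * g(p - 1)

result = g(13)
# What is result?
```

g(13) = 13 * 12 * 11 * 10 * 9 * 8 * 7 * 6 * 5 * 4 * 3 * 2 * 2 = 12454041600

Answer: 12454041600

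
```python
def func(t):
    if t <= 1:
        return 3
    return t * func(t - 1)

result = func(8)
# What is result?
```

func(8) = 8 * 7 * 6 * 5 * 4 * 3 * 2 * 3 = 120960

Answer: 120960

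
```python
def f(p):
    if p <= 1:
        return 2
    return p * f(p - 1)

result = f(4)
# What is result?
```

f(4) = 4 * 3 * 2 * 2 = 48

Answer: 48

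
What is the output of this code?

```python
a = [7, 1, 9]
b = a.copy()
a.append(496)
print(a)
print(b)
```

Key concept: list.copy() creates independent copy.
Step by step:
`a = [7, 1, 9]` → a = [7, 1, 9]
`b = a.copy()` → b = [7, 1, 9]
`a.append(496)` → a = [7, 1, 9, 496]
`print(a)` → prints [7, 1, 9, 496]
`print(b)` → prints [7, 1, 9]

Answer:
[7, 1, 9, 496]
[7, 1, 9]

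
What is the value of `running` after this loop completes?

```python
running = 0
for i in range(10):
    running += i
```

Sum of 0 to 9 = 45
`running` takes the values: 0 → 1 → 3 → 6 → 10 → 15 → 21 → 28 → 36 → 45

Answer: 45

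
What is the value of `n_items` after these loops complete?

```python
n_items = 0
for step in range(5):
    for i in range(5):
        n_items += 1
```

5 * 5 = 25
`n_items` takes the values: 0 → 1 → 2 → 3 → 4 → 5 → 6 → 7 → 8 → 9 → 10 → 11 → 12 → 13 → 14 → 15 → 16 → 17 → 18 → 19 → 20 → 21 → 22 → 23 → 24 → 25

Answer: 25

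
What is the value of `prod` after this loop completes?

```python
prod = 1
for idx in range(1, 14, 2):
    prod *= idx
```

Product of 1, 3, 5, ... up to 13
`prod` takes the values: 1 → 3 → 15 → 105 → 945 → 10395 → 135135

Answer: 135135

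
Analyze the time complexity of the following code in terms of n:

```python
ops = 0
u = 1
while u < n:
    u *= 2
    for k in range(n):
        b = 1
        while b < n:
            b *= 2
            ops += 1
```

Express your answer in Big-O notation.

Each loop level contributes: log n × n × log n. Multiplying the contributions gives O(n log² n).

Answer: O(n log² n)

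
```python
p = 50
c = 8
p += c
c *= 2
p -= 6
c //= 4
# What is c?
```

Trace:
`p = 50` → p = 50
`c = 8` → c = 8
`p += c` → p = 58
`c *= 2` → c = 16
`p -= 6` → p = 52
`c //= 4` → c = 4
So c = 4

Answer: 4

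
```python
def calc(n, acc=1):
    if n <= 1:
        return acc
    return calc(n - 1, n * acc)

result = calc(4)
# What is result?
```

Accumulator trace (n, acc): (4, 1) -> (3, 4) -> (2, 12) -> (1, 24) -> return 24

Answer: 24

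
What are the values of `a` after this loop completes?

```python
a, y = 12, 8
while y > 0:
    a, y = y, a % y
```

GCD of 12 and 8
`a` takes the values: 12 → 8 → 4

Answer: 4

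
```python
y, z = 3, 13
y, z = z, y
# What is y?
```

Trace:
`y, z = 3, 13` → y = 3; z = 13
`y, z = z, y` → y = 13; z = 3
So y = 13

Answer: 13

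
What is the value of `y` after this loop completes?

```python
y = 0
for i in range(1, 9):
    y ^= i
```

XOR of 1 to 8
`y` takes the values: 0 → 1 → 3 → 0 → 4 → 1 → 7 → 0 → 8

Answer: 8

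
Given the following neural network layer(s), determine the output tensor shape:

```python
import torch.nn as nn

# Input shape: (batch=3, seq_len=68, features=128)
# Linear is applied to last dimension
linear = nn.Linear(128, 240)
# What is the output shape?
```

Input: (3, 68, 128) -> Output: (3, 68, 240)

Answer: (3, 68, 240)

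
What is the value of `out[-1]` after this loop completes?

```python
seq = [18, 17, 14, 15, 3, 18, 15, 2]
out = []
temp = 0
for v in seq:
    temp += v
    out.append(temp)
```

Cumulative sum ends at 102
`out` takes the values: [] → [18] → [18, 35] → [18, 35, 49] → [18, 35, 49, 64] → [18, 35, 49, 64, 67] → [18, 35, 49, 64, 67, 85] → [18, 35, 49, 64, 67, 85, 100] → [18, 35, 49, 64, 67, 85, 100, 102]
So `out[-1]` = 102

Answer: 102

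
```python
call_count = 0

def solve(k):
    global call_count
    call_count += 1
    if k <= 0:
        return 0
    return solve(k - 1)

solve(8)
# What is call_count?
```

Linear recursion stepping by 1: 9 calls from k=8 down to ≤0.

Answer: 9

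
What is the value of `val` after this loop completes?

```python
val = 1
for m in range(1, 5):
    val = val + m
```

Start at 1, add 1 through 4
`val` takes the values: 1 → 2 → 4 → 7 → 11

Answer: 11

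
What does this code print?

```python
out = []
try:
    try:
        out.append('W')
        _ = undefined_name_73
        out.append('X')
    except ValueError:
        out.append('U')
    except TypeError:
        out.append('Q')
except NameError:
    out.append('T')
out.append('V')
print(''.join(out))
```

Execution trace: 'W' (try body) → 'T' (outer except NameError) → 'V' (after the try/except). Output: WTV

Answer: WTV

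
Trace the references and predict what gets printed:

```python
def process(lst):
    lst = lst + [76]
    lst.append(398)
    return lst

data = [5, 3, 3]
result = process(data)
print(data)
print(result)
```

Key concept: rebinding parameter vs mutation.
Step by step:
`data = [5, 3, 3]` → data = [5, 3, 3]
`result = process(data)` → result = [5, 3, 3, 76, 398]
`print(data)` → prints [5, 3, 3]
`print(result)` → prints [5, 3, 3, 76, 398]

Answer:
[5, 3, 3]
[5, 3, 3, 76, 398]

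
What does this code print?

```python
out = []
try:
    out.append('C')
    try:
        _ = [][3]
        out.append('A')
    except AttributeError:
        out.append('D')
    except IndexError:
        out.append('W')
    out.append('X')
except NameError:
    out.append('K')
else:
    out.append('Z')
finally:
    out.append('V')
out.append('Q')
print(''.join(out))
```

Execution trace: 'C' (try body) → 'W' (inner except IndexError) → 'X' (try body, no exception) → 'Z' (else) → 'V' (finally) → 'Q' (after the try/except). Output: CWXZVQ

Answer: CWXZVQ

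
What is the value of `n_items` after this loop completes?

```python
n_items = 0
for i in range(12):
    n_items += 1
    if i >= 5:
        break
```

Loop breaks when i reaches 5, n_items is 6
`n_items` takes the values: 0 → 1 → 2 → 3 → 4 → 5 → 6

Answer: 6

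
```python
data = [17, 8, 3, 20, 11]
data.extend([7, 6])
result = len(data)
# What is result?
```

Trace:
`data = [17, 8, 3, 20, 11]` → data = [17, 8, 3, 20, 11]
`data.extend([7, 6])` → data = [17, 8, 3, 20, 11, 7, 6]
`result = len(data)` → result = 7
So result = 7

Answer: 7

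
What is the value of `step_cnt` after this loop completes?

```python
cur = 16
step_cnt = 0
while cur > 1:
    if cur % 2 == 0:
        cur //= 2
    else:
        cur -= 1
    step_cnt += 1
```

Steps to reduce 16 to 1
`step_cnt` takes the values: 0 → 1 → 2 → 3 → 4

Answer: 4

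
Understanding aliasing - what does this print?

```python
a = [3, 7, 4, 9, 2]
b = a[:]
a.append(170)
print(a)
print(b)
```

Key concept: slice [:] creates copy.
Step by step:
`a = [3, 7, 4, 9, 2]` → a = [3, 7, 4, 9, 2]
`b = a[:]` → b = [3, 7, 4, 9, 2]
`a.append(170)` → a = [3, 7, 4, 9, 2, 170]
`print(a)` → prints [3, 7, 4, 9, 2, 170]
`print(b)` → prints [3, 7, 4, 9, 2]

Answer:
[3, 7, 4, 9, 2, 170]
[3, 7, 4, 9, 2]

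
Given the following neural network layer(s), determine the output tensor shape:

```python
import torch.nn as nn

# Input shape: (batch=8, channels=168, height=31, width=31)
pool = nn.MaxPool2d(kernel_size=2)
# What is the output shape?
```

Input: (8, 168, 31, 31) -> Output: (8, 168, 15, 15)

Answer: (8, 168, 15, 15)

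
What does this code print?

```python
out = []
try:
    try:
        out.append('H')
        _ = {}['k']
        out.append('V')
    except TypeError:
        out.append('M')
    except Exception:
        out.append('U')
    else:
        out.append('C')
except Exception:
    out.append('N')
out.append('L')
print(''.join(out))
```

Execution trace: 'H' (inner try body) → 'U' (inner except Exception) → 'L' (after the try/except). Output: HUL

Answer: HUL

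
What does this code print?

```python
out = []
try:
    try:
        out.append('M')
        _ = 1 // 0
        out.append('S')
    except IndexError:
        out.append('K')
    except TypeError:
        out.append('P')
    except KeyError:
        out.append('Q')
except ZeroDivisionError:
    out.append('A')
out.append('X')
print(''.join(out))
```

Execution trace: 'M' (inner try body) → 'A' (outer except ZeroDivisionError) → 'X' (after the try/except). Output: MAX

Answer: MAX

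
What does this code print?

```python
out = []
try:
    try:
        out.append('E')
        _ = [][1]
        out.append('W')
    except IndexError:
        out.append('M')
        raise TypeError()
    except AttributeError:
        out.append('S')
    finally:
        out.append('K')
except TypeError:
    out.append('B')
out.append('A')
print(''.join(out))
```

Execution trace: 'E' (inner try body) → 'M' (inner except IndexError) → 'K' (inner finally) → 'B' (outer except TypeError) → 'A' (after the try/except). Output: EMKBA

Answer: EMKBA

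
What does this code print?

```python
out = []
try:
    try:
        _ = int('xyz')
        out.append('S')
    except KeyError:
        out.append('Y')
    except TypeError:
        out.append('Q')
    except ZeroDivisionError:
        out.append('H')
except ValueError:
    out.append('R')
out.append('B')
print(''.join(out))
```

Execution trace: 'R' (outer except ValueError) → 'B' (after the try/except). Output: RB

Answer: RB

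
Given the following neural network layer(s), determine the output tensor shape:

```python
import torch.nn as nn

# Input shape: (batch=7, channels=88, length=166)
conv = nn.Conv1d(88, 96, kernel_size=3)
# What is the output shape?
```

Input: (7, 88, 166) -> Output: (7, 96, 164)

Answer: (7, 96, 164)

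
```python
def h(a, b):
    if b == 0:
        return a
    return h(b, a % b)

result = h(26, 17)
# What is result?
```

h(26, 17) -> h(17, 9) -> h(9, 8) -> h(8, 1) -> h(1, 0) -> 1

Answer: 1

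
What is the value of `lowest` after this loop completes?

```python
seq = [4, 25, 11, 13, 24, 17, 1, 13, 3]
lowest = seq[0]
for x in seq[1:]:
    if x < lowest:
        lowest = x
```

Minimum of [4, 25, 11, 13, 24, 17, 1, 13, 3]
`lowest` takes the values: 4 → 1

Answer: 1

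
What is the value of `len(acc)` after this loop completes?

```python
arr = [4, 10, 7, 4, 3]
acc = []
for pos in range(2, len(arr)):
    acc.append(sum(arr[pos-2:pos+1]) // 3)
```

Number of 3-element averages
`acc` takes the values: [] → [7] → [7, 7] → [7, 7, 4]
So `len(acc)` = 3

Answer: 3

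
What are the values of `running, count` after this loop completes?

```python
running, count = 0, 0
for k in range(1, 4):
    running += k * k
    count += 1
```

Sum of squares and count
`running, count` takes the values: (0, 0) → (1, 0) → (1, 1) → (5, 1) → (5, 2) → (14, 2) → (14, 3)

Answer: 14, 3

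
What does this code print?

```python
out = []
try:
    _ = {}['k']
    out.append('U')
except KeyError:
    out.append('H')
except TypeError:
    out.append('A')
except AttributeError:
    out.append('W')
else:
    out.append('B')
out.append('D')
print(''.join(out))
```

Execution trace: 'H' (except KeyError) → 'D' (after the try/except). Output: HD

Answer: HD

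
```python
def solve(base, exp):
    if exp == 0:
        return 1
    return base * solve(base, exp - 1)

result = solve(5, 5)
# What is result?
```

solve(5, 5) = 5 * 5 * 5 * 5 * 5 = 3125

Answer: 3125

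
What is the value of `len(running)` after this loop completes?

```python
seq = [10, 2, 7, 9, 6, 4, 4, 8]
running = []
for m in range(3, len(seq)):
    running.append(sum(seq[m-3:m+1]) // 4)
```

Number of 4-element averages
`running` takes the values: [] → [7] → [7, 6] → [7, 6, 6] → [7, 6, 6, 5] → [7, 6, 6, 5, 5]
So `len(running)` = 5

Answer: 5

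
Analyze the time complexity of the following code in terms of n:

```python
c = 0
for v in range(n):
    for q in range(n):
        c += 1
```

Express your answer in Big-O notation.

Each loop level contributes: n × n. Multiplying the contributions gives O(n^2).

Answer: O(n^2)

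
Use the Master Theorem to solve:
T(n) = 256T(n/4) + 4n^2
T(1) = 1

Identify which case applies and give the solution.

a=256, b=4, f(n)=4n^2. log_4(256) = 4. Since c=2 < 4, Case 1 applies: T(n) = Θ(n^log_b(a)) = O(n^4).

Answer: O(n^4) - Case 1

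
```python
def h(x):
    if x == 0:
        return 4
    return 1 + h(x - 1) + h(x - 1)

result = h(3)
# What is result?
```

h(x) = 1 + 2·h(x-1), h(0)=4. Closed form: (4+1)·2^3 - 1 = 39.

Answer: 39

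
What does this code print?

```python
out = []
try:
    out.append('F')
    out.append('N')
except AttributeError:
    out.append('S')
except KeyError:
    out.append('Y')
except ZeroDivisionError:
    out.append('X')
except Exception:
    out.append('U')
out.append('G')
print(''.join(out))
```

Execution trace: 'F' (try body) → 'N' (try body, no exception) → 'G' (after the try/except). Output: FNG

Answer: FNG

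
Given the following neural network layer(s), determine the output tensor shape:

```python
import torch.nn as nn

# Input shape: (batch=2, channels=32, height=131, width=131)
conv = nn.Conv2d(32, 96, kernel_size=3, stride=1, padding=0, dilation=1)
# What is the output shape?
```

Input: (2, 32, 131, 131) -> Output: (2, 96, 129, 129)

Answer: (2, 96, 129, 129)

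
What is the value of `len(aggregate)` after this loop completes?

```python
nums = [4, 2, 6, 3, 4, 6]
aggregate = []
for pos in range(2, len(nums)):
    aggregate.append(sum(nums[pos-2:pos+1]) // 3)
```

Number of 3-element averages
`aggregate` takes the values: [] → [4] → [4, 3] → [4, 3, 4] → [4, 3, 4, 4]
So `len(aggregate)` = 4

Answer: 4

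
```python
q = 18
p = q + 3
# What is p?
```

Trace:
`q = 18` → q = 18
`p = q + 3` → p = 21
So p = 21

Answer: 21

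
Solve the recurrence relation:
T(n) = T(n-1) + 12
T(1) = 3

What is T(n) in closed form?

Unrolling: T(n) = T(1) + 12·(n-1) = 3 + 12(n-1) = 12n - 9.

Answer: T(n) = 12n - 9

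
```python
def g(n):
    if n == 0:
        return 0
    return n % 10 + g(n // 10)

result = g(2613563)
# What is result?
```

Sum of digits of 2613563: 3 + 6 + 5 + 3 + 1 + 6 + 2 = 26

Answer: 26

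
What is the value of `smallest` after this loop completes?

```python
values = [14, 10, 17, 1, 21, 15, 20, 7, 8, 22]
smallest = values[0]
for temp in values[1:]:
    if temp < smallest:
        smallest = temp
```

Minimum of [14, 10, 17, 1, 21, 15, 20, 7, 8, 22]
`smallest` takes the values: 14 → 10 → 1

Answer: 1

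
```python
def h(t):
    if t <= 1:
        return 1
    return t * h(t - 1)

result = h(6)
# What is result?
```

h(6) = 6 * 5 * 4 * 3 * 2 * 1 = 720

Answer: 720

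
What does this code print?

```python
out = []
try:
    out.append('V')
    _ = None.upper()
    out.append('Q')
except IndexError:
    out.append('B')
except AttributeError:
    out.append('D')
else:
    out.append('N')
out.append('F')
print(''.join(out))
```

Execution trace: 'V' (try body) → 'D' (except AttributeError) → 'F' (after the try/except). Output: VDF

Answer: VDF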